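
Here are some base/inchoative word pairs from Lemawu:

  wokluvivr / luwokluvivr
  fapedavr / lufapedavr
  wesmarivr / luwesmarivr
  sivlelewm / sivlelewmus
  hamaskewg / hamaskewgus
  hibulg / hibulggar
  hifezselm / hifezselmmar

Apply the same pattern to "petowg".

petowgus

hamaskewg and hibulg both end in -g yet inflect differently (hamaskewgus, hibulggar), so the final letter is not what conditions the rule; the second-to-last letter is.
"petowg" has second-to-last letter 'w'. The stems whose second-to-last letter is 'w' (sivlelewm → sivlelewmus, hamaskewg → hamaskewgus) add -us.
So petowg → petowgus.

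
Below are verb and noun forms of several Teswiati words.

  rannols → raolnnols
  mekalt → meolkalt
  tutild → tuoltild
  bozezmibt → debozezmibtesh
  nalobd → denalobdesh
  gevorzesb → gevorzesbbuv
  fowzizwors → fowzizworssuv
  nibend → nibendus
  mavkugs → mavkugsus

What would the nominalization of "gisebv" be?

degisebvesh

mekalt and bozezmibt both end in -t yet inflect differently (meolkalt, debozezmibtesh), so the final letter is not what conditions the rule; the second-to-last letter is.
"gisebv" has second-to-last letter 'b'. The stems whose second-to-last letter is 'b' (bozezmibt → debozezmibtesh, nalobd → denalobdesh) add de- … -esh around the stem.
The other patterns: stems whose second-to-last letter is 'l' insert -ol- after the first vowel; stems whose second-to-last letter is 'r' or 's' double the final consonant and add -uv; stems whose second-to-last letter is 'g' or 'n' add -us.
So gisebv → degisebvesh.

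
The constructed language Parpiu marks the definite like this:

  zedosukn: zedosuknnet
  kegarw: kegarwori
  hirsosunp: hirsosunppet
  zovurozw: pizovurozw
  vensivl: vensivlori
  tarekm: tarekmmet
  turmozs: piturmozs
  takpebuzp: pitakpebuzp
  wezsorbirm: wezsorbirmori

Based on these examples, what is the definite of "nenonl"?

takpebuzp and hirsosunp both end in -p yet inflect differently (pitakpebuzp, hirsosunppet), so the final letter is not what conditions the rule; the second-to-last letter is.
"nenonl" has second-to-last letter 'n'. The one such stem in the data (hirsosunp → hirsosunppet) doubles the final consonant and adds -et (as do zedosukn, tarekm), so the same rule applies.
The other patterns: stems whose second-to-last letter is 'z' add the prefix pi-; stems whose second-to-last letter is 'r' or 'v' add -ori.
So nenonl → nenonllet.

nenonllet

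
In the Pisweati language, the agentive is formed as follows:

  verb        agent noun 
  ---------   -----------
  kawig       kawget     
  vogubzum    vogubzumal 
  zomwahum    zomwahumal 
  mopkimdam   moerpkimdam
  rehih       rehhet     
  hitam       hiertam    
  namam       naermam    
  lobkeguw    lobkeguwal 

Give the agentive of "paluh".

paluhal

vogubzum and namam both end in -m yet inflect differently (vogubzumal, naermam), so the final letter is not what conditions the rule; the last vowel is.
"paluh" has last vowel 'u'. The stems whose last vowel is 'u' (lobkeguw → lobkeguwal, vogubzum → vogubzumal, zomwahum → zomwahumal) add -al.
So paluh → paluhal.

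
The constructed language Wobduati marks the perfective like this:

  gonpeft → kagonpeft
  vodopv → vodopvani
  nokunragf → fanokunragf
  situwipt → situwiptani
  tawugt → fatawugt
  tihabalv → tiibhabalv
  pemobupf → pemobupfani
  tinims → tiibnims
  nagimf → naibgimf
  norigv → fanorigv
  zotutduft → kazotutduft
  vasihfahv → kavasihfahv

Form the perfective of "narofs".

"narofs" has second-to-last letter 'f'. The stems whose second-to-last letter is 'f' (gonpeft → kagonpeft, zotutduft → kazotutduft) add the prefix ka-.
The other patterns: stems whose second-to-last letter is 'l' or 'm' insert -ib- after the first vowel; stems whose second-to-last letter is 'g' add the prefix fa-; stems whose second-to-last letter is 'p' add -ani.
So narofs → kanarofs.

kanarofs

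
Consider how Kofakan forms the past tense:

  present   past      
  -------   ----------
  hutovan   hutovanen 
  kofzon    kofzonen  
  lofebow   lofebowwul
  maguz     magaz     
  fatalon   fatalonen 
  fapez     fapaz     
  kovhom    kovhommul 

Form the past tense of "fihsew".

"fihsew" ends in -w. The one such stem in the data (lofebow → lofebowwul) doubles the final consonant and adds -ul (as does kovhom), so the same rule applies.
The other patterns: stems ending in -n add -en; stems ending in -z change the last vowel to 'a'.
So fihsew → fihsewwul.

fihsewwul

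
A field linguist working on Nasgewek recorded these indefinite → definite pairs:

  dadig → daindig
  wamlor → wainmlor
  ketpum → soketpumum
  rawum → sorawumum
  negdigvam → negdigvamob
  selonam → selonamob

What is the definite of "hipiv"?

ketpum and negdigvam both end in -m yet inflect differently (soketpumum, negdigvamob), so the final letter is not what conditions the rule; the last vowel is.
"hipiv" has last vowel 'i'. The one such stem in the data (dadig → daindig) inserts -in- after the first vowel (as does wamlor), so the same rule applies.
The other patterns: stems whose last vowel is 'u' add so- … -um around the stem; stems whose last vowel is 'a' add -ob.
So hipiv → hiinpiv.

hiinpiv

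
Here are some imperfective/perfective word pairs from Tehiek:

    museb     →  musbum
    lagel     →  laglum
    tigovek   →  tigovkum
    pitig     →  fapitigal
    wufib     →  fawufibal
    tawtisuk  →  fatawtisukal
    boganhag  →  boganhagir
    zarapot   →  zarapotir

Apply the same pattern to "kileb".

kilbum

museb and wufib both end in -b yet inflect differently (musbum, fawufibal), so the final letter is not what conditions the rule; the last vowel is.
"kileb" has last vowel 'e'. The stems whose last vowel is 'e' (museb → musbum, lagel → laglum, tigovek → tigovkum) delete the last vowel and add -um.
So kileb → kilbum.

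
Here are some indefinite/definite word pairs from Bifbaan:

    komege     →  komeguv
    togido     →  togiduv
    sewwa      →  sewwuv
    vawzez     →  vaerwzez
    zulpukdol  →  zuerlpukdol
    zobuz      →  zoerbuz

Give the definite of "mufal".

muerfal

"mufal" ends in a consonant. The stems ending in a consonant (vawzez → vaerwzez, zulpukdol → zuerlpukdol, zobuz → zoerbuz) insert -er- after the first vowel.
So mufal → muerfal.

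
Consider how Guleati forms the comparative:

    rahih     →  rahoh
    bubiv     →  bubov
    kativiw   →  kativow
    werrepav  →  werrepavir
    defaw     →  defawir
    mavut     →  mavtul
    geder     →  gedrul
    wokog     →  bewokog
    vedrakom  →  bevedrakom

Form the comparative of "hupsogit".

hupsogot

bubiv and werrepav both end in -v yet inflect differently (bubov, werrepavir), so the final letter is not what conditions the rule; the last vowel is.
"hupsogit" has last vowel 'i'. The stems whose last vowel is 'i' (rahih → rahoh, bubiv → bubov, kativiw → kativow) change the last vowel to 'o'.
So hupsogit → hupsogot.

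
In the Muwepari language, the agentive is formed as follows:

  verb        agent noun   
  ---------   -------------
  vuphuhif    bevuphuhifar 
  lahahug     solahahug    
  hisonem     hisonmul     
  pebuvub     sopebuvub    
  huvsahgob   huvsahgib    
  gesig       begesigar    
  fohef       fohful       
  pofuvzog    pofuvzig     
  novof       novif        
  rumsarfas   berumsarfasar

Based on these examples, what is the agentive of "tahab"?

novof and fohef both end in -f yet inflect differently (novif, fohful), so the final letter is not what conditions the rule; the last vowel is.
"tahab" has last vowel 'a'. The one such stem in the data (rumsarfas → berumsarfasar) adds be- … -ar around the stem, so the same rule applies.
The other patterns: stems whose last vowel is 'o' change the last vowel to 'i'; stems whose last vowel is 'e' delete the last vowel and add -ul; stems whose last vowel is 'u' add the prefix so-.
So tahab → betahabar.

betahabar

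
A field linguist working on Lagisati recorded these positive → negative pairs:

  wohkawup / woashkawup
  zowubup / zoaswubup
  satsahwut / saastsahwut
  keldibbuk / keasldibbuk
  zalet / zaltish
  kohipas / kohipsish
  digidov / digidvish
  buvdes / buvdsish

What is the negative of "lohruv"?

loashruv

satsahwut and zalet both end in -t yet inflect differently (saastsahwut, zaltish), so the final letter is not what conditions the rule; the last vowel is.
"lohruv" has last vowel 'u'. The stems whose last vowel is 'u' (wohkawup → woashkawup, zowubup → zoaswubup, satsahwut → saastsahwut) insert -as- after the first vowel.
The other pattern: stems whose last vowel is 'a', 'e' or 'o' delete the last vowel and add -ish.
So lohruv → loashruv.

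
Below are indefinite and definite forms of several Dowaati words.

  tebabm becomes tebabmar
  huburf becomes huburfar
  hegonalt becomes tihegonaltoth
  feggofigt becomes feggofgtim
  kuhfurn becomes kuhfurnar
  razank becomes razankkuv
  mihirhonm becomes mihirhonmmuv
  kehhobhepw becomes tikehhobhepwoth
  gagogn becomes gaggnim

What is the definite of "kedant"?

kedanttuv

"kedant" has second-to-last letter 'n'. The stems whose second-to-last letter is 'n' (mihirhonm → mihirhonmmuv, razank → razankkuv) double the final consonant and add -uv.
The other patterns: stems whose second-to-last letter is 'g' delete the last vowel and add -im; stems whose second-to-last letter is 'b' or 'r' add -ar; stems whose second-to-last letter is 'l' or 'p' add ti- … -oth around the stem.
So kedant → kedanttuv.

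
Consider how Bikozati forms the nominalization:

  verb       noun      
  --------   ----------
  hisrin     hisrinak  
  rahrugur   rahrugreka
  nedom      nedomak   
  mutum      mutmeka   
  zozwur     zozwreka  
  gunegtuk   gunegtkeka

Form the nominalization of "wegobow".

wegobowak

"wegobow" has last vowel 'o'. The one such stem in the data (nedom → nedomak) adds -ak, so the same rule applies.
The other pattern: stems whose last vowel is 'u' delete the last vowel and add -eka.
So wegobow → wegobowak.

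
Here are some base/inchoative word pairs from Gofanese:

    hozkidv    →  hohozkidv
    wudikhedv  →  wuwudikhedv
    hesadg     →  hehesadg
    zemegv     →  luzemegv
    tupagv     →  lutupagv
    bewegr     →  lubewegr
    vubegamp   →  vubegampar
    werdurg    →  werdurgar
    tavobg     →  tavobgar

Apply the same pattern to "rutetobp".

hozkidv and zemegv both end in -v yet inflect differently (hohozkidv, luzemegv), so the final letter is not what conditions the rule; the second-to-last letter is.
"rutetobp" has second-to-last letter 'b'. The one such stem in the data (tavobg → tavobgar) adds -ar, so the same rule applies.
The other patterns: stems whose second-to-last letter is 'd' repeat the first consonant+vowel as a prefix; stems whose second-to-last letter is 'g' add the prefix lu-.
So rutetobp → rutetobpar.

rutetobpar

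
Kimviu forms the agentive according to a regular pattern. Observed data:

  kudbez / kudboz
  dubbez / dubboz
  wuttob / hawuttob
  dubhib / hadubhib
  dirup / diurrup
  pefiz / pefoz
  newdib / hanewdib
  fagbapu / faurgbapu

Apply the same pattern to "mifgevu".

miurfgevu

newdib and pefiz both have last vowel 'i' yet inflect differently (hanewdib, pefoz), so the last vowel is not what conditions the rule; the final letter is.
"mifgevu" ends in -u. The one such stem in the data (fagbapu → faurgbapu) inserts -ur- after the first vowel (as does dirup), so the same rule applies.
The other patterns: stems ending in -b add the prefix ha-; stems ending in -z change the last vowel to 'o'.
So mifgevu → miurfgevu.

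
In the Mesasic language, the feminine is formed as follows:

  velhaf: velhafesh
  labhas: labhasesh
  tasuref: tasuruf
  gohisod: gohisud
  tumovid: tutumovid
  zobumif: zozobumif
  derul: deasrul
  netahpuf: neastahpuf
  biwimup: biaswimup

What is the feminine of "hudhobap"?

hudhobapesh

velhaf and tasuref both end in -f yet inflect differently (velhafesh, tasuruf), so the final letter is not what conditions the rule; the last vowel is.
"hudhobap" has last vowel 'a'. The stems whose last vowel is 'a' (velhaf → velhafesh, labhas → labhasesh) add -esh.
The other patterns: stems whose last vowel is 'e' or 'o' change the last vowel to 'u'; stems whose last vowel is 'i' repeat the first consonant+vowel as a prefix; stems whose last vowel is 'u' insert -as- after the first vowel.
So hudhobap → hudhobapesh.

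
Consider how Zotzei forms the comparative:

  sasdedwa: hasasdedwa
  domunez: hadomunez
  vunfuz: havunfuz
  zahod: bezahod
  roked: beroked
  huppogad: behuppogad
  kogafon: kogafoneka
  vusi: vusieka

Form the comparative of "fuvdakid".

befuvdakid

domunez and roked both have last vowel 'e' yet inflect differently (hadomunez, beroked), so the last vowel is not what conditions the rule; the final letter is.
"fuvdakid" ends in -d. The stems ending in -d (zahod → bezahod, roked → beroked, huppogad → behuppogad) add the prefix be-.
So fuvdakid → befuvdakid.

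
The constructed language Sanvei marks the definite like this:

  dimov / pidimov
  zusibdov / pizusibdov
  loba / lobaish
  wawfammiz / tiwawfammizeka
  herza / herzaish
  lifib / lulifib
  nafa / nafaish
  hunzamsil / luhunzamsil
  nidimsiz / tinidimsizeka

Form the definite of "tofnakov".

pitofnakov

"tofnakov" ends in -v. The stems ending in -v (zusibdov → pizusibdov, dimov → pidimov) add the prefix pi-.
So tofnakov → pitofnakov.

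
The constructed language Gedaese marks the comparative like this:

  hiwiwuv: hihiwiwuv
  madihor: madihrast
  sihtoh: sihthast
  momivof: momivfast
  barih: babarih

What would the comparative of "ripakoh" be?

ripakhast

"ripakoh" has last vowel 'o'. The stems whose last vowel is 'o' (sihtoh → sihthast, momivof → momivfast, madihor → madihrast) delete the last vowel and add -ast.
The other pattern: stems whose last vowel is 'i' or 'u' repeat the first consonant+vowel as a prefix.
So ripakoh → ripakhast.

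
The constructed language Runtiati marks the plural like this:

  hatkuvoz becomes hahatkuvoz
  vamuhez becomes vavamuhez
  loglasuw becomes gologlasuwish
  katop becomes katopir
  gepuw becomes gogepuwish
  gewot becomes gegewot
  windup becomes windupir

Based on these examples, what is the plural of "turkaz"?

tuturkaz

gepuw and windup both have last vowel 'u' yet inflect differently (gogepuwish, windupir), so the last vowel is not what conditions the rule; the final letter is.
"turkaz" ends in -z. The stems ending in -z (vamuhez → vavamuhez, hatkuvoz → hahatkuvoz) repeat the first consonant+vowel as a prefix.
So turkaz → tuturkaz.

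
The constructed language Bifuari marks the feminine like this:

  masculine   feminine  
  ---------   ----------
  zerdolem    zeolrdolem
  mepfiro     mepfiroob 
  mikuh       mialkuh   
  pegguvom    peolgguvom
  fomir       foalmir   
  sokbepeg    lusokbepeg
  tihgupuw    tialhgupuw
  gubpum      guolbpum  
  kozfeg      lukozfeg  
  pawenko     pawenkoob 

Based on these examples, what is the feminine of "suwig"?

"suwig" ends in -g. The stems ending in -g (sokbepeg → lusokbepeg, kozfeg → lukozfeg) add the prefix lu-.
The other patterns: stems ending in -m insert -ol- after the first vowel; stems ending in -o add -ob; stems ending in -h, -r or -w insert -al- after the first vowel.
So suwig → lusuwig.

lusuwig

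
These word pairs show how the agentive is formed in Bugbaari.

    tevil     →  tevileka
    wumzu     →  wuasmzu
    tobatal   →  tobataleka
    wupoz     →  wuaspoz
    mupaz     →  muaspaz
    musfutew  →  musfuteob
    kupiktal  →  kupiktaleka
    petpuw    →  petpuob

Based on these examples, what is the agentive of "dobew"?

dobeob

"dobew" ends in -w. The stems ending in -w (musfutew → musfuteob, petpuw → petpuob) drop the final letter and add -ob.
The other patterns: stems ending in -l add -eka; stems ending in -u or -z insert -as- after the first vowel.
So dobew → dobeob.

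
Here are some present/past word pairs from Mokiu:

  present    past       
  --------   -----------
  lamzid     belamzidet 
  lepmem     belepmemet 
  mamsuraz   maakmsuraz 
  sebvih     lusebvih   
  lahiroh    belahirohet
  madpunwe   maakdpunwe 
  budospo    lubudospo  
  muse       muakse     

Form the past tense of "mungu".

muakngu

lahiroh and sebvih both end in -h yet inflect differently (belahirohet, lusebvih), so the final letter is not what conditions the rule; the first letter is.
"mungu" begins with m-. The stems beginning with m- (muse → muakse, madpunwe → maakdpunwe, mamsuraz → maakmsuraz) insert -ak- after the first vowel.
The other patterns: stems beginning with l- add be- … -et around the stem; stems beginning with b- or s- add the prefix lu-.
So mungu → muakngu.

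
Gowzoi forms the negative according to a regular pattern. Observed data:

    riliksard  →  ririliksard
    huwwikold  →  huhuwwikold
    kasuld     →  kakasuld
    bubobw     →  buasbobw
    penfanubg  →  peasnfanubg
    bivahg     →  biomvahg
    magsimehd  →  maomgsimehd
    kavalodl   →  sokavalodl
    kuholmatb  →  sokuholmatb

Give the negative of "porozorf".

poporozorf

penfanubg and bivahg both end in -g yet inflect differently (peasnfanubg, biomvahg), so the final letter is not what conditions the rule; the second-to-last letter is.
"porozorf" has second-to-last letter 'r'. The one such stem in the data (riliksard → ririliksard) repeats the first consonant+vowel as a prefix (as do huwwikold, kasuld), so the same rule applies.
So porozorf → poporozorf.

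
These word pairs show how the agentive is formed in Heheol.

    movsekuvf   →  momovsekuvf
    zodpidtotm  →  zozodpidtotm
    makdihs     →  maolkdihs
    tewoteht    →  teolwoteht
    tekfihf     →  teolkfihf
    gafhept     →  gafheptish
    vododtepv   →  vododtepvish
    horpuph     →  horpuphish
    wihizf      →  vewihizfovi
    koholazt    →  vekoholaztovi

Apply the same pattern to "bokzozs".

vebokzozsovi

movsekuvf and tekfihf both end in -f yet inflect differently (momovsekuvf, teolkfihf), so the final letter is not what conditions the rule; the second-to-last letter is.
"bokzozs" has second-to-last letter 'z'. The stems whose second-to-last letter is 'z' (wihizf → vewihizfovi, koholazt → vekoholaztovi) add ve- … -ovi around the stem.
So bokzozs → vebokzozsovi.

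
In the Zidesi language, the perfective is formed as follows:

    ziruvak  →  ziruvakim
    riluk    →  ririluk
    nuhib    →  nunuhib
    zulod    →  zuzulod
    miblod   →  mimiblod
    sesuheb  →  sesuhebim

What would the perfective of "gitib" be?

gigitib

"gitib" has 2 vowels. The stems with 2 vowels (zulod → zuzulod, miblod → mimiblod, nuhib → nunuhib) repeat the first consonant+vowel as a prefix.
The other pattern: stems with 3 vowels add -im.
So gitib → gigitib.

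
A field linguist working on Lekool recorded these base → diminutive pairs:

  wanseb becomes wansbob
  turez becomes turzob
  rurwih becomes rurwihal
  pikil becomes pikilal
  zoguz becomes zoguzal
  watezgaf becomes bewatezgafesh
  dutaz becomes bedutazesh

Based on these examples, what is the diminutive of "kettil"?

"kettil" has last vowel 'i'. The stems whose last vowel is 'i' (rurwih → rurwihal, pikil → pikilal) add -al.
So kettil → kettilal.

kettilal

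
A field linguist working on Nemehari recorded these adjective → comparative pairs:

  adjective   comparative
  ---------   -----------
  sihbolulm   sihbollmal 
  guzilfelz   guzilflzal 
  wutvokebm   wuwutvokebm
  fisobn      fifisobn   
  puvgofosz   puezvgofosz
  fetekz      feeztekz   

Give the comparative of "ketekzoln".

sihbolulm and wutvokebm both end in -m yet inflect differently (sihbollmal, wuwutvokebm), so the final letter is not what conditions the rule; the second-to-last letter is.
"ketekzoln" has second-to-last letter 'l'. The stems whose second-to-last letter is 'l' (sihbolulm → sihbollmal, guzilfelz → guzilflzal) delete the last vowel and add -al.
So ketekzoln → ketekzlnal.

ketekzlnal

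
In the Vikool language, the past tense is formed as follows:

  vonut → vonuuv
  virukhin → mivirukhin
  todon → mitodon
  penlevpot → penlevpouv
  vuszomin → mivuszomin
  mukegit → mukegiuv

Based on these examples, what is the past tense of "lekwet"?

lekweuv

mukegit and virukhin both have last vowel 'i' yet inflect differently (mukegiuv, mivirukhin), so the last vowel is not what conditions the rule; the final letter is.
"lekwet" ends in -t. The stems ending in -t (penlevpot → penlevpouv, vonut → vonuuv, mukegit → mukegiuv) drop the final letter and add -uv.
The other pattern: stems ending in -n add the prefix mi-.
So lekwet → lekweuv.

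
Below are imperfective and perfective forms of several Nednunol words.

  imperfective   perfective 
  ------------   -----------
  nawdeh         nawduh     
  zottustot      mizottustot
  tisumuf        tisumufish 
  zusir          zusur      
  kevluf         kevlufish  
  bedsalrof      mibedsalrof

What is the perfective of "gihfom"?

bedsalrof and kevluf both end in -f yet inflect differently (mibedsalrof, kevlufish), so the final letter is not what conditions the rule; the last vowel is.
"gihfom" has last vowel 'o'. The stems whose last vowel is 'o' (zottustot → mizottustot, bedsalrof → mibedsalrof) add the prefix mi-.
So gihfom → migihfom.

migihfom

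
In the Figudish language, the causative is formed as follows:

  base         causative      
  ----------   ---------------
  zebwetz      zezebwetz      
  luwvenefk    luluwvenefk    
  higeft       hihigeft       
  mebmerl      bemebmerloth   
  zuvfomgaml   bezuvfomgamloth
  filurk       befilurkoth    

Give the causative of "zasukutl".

luwvenefk and filurk both end in -k yet inflect differently (luluwvenefk, befilurkoth), so the final letter is not what conditions the rule; the second-to-last letter is.
"zasukutl" has second-to-last letter 't'. The one such stem in the data (zebwetz → zezebwetz) repeats the first consonant+vowel as a prefix (as do luwvenefk, higeft), so the same rule applies.
The other pattern: stems whose second-to-last letter is 'm' or 'r' add be- … -oth around the stem.
So zasukutl → zazasukutl.

zazasukutl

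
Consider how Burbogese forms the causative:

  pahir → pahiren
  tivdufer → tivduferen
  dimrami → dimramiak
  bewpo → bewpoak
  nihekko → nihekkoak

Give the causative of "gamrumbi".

pahir and dimrami both have last vowel 'i' yet inflect differently (pahiren, dimramiak), so the last vowel is not what conditions the rule; whether the stem ends in a vowel or a consonant is.
"gamrumbi" ends in a vowel. The stems ending in a vowel (dimrami → dimramiak, nihekko → nihekkoak, bewpo → bewpoak) add -ak.
The other pattern: stems ending in a consonant add -en.
So gamrumbi → gamrumbiak.

gamrumbiak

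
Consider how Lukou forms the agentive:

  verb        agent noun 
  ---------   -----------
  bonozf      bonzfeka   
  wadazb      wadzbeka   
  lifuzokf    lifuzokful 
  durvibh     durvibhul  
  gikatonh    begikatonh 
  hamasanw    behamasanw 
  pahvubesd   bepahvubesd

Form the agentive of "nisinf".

bonozf and lifuzokf both end in -f yet inflect differently (bonzfeka, lifuzokful), so the final letter is not what conditions the rule; the second-to-last letter is.
"nisinf" has second-to-last letter 'n'. The stems whose second-to-last letter is 'n' (gikatonh → begikatonh, hamasanw → behamasanw) add the prefix be-.
So nisinf → benisinf.

benisinf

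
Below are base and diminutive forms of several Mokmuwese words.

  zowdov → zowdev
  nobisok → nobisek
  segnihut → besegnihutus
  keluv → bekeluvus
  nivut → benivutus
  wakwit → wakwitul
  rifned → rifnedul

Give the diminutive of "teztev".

teztevul

zowdov and keluv both end in -v yet inflect differently (zowdev, bekeluvus), so the final letter is not what conditions the rule; the last vowel is.
"teztev" has last vowel 'e'. The one such stem in the data (rifned → rifnedul) adds -ul, so the same rule applies.
The other patterns: stems whose last vowel is 'o' change the last vowel to 'e'; stems whose last vowel is 'u' add be- … -us around the stem.
So teztev → teztevul.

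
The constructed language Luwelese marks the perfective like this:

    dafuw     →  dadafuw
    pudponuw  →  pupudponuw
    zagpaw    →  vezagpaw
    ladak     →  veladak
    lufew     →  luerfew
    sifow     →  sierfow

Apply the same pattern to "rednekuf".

rerednekuf

dafuw and zagpaw both end in -w yet inflect differently (dadafuw, vezagpaw), so the final letter is not what conditions the rule; the last vowel is.
"rednekuf" has last vowel 'u'. The stems whose last vowel is 'u' (dafuw → dadafuw, pudponuw → pupudponuw) repeat the first consonant+vowel as a prefix.
The other patterns: stems whose last vowel is 'a' add the prefix ve-; stems whose last vowel is 'e' or 'o' insert -er- after the first vowel.
So rednekuf → rerednekuf.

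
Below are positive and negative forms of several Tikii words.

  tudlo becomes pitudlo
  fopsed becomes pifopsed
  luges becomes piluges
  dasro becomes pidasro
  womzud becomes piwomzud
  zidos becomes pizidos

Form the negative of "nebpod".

pinebpod

Every pair shown (tudlo → pitudlo, fopsed → pifopsed, luges → piluges, …) follows the same rule: add the prefix pi-.
So nebpod → pinebpod.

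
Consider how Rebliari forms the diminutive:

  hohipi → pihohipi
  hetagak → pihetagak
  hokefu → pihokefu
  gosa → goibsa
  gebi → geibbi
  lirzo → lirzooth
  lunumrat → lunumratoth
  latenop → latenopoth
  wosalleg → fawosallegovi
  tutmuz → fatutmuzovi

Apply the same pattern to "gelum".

hohipi and gebi both end in -i yet inflect differently (pihohipi, geibbi), so the final letter is not what conditions the rule; the first letter is.
"gelum" begins with g-. The stems beginning with g- (gosa → goibsa, gebi → geibbi) insert -ib- after the first vowel.
The other patterns: stems beginning with h- add the prefix pi-; stems beginning with l- add -oth; stems beginning with t- or w- add fa- … -ovi around the stem.
So gelum → geiblum.

geiblum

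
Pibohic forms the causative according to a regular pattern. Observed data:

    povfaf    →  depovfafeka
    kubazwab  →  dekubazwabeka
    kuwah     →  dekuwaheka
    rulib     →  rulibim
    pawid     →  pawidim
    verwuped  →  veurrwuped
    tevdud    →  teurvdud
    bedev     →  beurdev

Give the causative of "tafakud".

taurfakud

"tafakud" has last vowel 'u'. The one such stem in the data (tevdud → teurvdud) inserts -ur- after the first vowel (as do verwuped, bedev), so the same rule applies.
So tafakud → taurfakud.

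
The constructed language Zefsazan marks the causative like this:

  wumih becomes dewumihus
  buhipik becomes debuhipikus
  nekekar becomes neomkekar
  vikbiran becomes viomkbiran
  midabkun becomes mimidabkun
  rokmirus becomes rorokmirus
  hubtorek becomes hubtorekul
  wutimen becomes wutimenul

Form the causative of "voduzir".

"voduzir" has last vowel 'i'. The stems whose last vowel is 'i' (wumih → dewumihus, buhipik → debuhipikus) add de- … -us around the stem.
So voduzir → devoduzirus.

devoduzirus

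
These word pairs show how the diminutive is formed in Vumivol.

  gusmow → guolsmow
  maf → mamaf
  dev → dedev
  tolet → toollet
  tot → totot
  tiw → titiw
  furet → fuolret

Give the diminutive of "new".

nenew

tiw and gusmow both end in -w yet inflect differently (titiw, guolsmow), so the final letter is not what conditions the rule; the number of vowels is.
"new" has 1 vowel. The stems with 1 vowel (dev → dedev, maf → mamaf, tot → totot) repeat the first consonant+vowel as a prefix.
The other pattern: stems with 2 vowels insert -ol- after the first vowel.
So new → nenew.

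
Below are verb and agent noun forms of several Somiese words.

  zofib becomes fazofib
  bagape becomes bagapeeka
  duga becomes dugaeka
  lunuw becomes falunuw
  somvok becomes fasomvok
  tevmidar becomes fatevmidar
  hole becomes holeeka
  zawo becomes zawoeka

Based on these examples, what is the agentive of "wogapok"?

somvok and zawo both have last vowel 'o' yet inflect differently (fasomvok, zawoeka), so the last vowel is not what conditions the rule; whether the stem ends in a vowel or a consonant is.
"wogapok" ends in a consonant. The stems ending in a consonant (lunuw → falunuw, tevmidar → fatevmidar, somvok → fasomvok) add the prefix fa-.
The other pattern: stems ending in a vowel add -eka.
So wogapok → fawogapok.

fawogapok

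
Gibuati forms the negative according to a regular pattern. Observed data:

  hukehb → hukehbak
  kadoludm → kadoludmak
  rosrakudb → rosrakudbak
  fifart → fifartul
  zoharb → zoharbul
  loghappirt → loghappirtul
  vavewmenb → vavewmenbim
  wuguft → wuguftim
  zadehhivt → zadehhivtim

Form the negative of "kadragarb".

hukehb and zoharb both end in -b yet inflect differently (hukehbak, zoharbul), so the final letter is not what conditions the rule; the second-to-last letter is.
"kadragarb" has second-to-last letter 'r'. The stems whose second-to-last letter is 'r' (fifart → fifartul, zoharb → zoharbul, loghappirt → loghappirtul) add -ul.
So kadragarb → kadragarbul.

kadragarbul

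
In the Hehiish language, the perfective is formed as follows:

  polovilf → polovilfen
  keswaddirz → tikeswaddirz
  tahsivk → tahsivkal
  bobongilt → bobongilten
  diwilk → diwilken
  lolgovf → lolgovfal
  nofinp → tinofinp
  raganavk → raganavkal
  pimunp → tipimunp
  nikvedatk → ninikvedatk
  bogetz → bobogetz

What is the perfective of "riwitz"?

ririwitz

"riwitz" has second-to-last letter 't'. The stems whose second-to-last letter is 't' (nikvedatk → ninikvedatk, bogetz → bobogetz) repeat the first consonant+vowel as a prefix.
So riwitz → ririwitz.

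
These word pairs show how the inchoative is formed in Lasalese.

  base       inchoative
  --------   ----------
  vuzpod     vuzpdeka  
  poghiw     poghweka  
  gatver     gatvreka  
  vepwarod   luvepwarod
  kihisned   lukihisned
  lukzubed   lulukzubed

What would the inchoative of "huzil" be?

huzleka

"huzil" has 2 vowels. The stems with 2 vowels (vuzpod → vuzpdeka, poghiw → poghweka, gatver → gatvreka) delete the last vowel and add -eka.
The other pattern: stems with 3 vowels add the prefix lu-.
So huzil → huzleka.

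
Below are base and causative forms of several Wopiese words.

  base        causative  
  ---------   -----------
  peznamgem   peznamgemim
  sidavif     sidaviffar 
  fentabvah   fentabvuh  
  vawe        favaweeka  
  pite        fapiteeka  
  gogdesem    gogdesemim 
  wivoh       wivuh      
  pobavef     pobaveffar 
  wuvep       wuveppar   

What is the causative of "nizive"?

"nizive" ends in -e. The stems ending in -e (pite → fapiteeka, vawe → favaweeka) add fa- … -eka around the stem.
So nizive → faniziveeka.

faniziveeka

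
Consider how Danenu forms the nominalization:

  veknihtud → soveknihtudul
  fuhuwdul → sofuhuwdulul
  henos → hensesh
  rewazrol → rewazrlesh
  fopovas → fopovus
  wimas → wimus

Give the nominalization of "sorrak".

fuhuwdul and rewazrol both end in -l yet inflect differently (sofuhuwdulul, rewazrlesh), so the final letter is not what conditions the rule; the last vowel is.
"sorrak" has last vowel 'a'. The stems whose last vowel is 'a' (fopovas → fopovus, wimas → wimus) change the last vowel to 'u'.
So sorrak → sorruk.

sorruk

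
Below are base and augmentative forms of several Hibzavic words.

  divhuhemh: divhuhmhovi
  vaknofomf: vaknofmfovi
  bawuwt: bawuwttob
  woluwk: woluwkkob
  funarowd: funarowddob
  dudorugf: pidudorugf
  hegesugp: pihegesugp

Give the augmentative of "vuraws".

vurawssob

vaknofomf and dudorugf both end in -f yet inflect differently (vaknofmfovi, pidudorugf), so the final letter is not what conditions the rule; the second-to-last letter is.
"vuraws" has second-to-last letter 'w'. The stems whose second-to-last letter is 'w' (bawuwt → bawuwttob, woluwk → woluwkkob, funarowd → funarowddob) double the final consonant and add -ob.
So vuraws → vurawssob.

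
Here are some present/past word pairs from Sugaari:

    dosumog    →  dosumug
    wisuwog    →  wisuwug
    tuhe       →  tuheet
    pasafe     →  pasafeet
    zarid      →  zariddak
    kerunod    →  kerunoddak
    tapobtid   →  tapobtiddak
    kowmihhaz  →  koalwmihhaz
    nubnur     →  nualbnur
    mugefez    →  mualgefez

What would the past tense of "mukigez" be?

"mukigez" ends in -z. The stems ending in -z (kowmihhaz → koalwmihhaz, mugefez → mualgefez) insert -al- after the first vowel.
So mukigez → mualkigez.

mualkigez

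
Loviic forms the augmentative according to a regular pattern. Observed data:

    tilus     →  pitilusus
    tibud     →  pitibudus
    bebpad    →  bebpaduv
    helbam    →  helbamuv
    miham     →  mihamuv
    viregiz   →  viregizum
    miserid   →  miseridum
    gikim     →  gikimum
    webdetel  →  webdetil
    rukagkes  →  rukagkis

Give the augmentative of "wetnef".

wetnif

tibud and bebpad both end in -d yet inflect differently (pitibudus, bebpaduv), so the final letter is not what conditions the rule; the last vowel is.
"wetnef" has last vowel 'e'. The stems whose last vowel is 'e' (webdetel → webdetil, rukagkes → rukagkis) change the last vowel to 'i'.
So wetnef → wetnif.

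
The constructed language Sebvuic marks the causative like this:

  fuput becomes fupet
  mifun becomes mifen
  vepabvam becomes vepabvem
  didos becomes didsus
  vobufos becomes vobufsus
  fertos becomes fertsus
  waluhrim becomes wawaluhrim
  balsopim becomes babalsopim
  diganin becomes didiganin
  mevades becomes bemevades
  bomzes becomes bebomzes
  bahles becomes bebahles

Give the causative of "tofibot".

tofibtus

vepabvam and waluhrim both end in -m yet inflect differently (vepabvem, wawaluhrim), so the final letter is not what conditions the rule; the last vowel is.
"tofibot" has last vowel 'o'. The stems whose last vowel is 'o' (didos → didsus, vobufos → vobufsus, fertos → fertsus) delete the last vowel and add -us.
The other patterns: stems whose last vowel is 'a' or 'u' change the last vowel to 'e'; stems whose last vowel is 'i' repeat the first consonant+vowel as a prefix; stems whose last vowel is 'e' add the prefix be-.
So tofibot → tofibtus.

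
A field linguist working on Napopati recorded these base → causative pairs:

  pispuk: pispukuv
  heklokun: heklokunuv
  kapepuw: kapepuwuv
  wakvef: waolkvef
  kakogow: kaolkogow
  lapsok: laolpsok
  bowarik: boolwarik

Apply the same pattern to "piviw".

piolviw

kapepuw and kakogow both end in -w yet inflect differently (kapepuwuv, kaolkogow), so the final letter is not what conditions the rule; the last vowel is.
"piviw" has last vowel 'i'. The one such stem in the data (bowarik → boolwarik) inserts -ol- after the first vowel (as do wakvef, kakogow), so the same rule applies.
So piviw → piolviw.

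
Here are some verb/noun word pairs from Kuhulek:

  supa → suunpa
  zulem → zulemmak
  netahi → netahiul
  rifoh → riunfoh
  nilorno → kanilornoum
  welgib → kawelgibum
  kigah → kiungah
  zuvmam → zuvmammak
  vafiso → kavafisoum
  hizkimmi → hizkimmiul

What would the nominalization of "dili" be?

diliul

welgib and netahi both have last vowel 'i' yet inflect differently (kawelgibum, netahiul), so the last vowel is not what conditions the rule; the final letter is.
"dili" ends in -i. The stems ending in -i (netahi → netahiul, hizkimmi → hizkimmiul) add -ul.
The other patterns: stems ending in -b or -o add ka- … -um around the stem; stems ending in -a or -h insert -un- after the first vowel; stems ending in -m double the final consonant and add -ak.
So dili → diliul.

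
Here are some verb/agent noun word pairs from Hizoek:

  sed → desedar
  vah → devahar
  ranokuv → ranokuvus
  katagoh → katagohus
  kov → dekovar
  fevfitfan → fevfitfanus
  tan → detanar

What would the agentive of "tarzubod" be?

tarzubodus

fevfitfan and tan both end in -n yet inflect differently (fevfitfanus, detanar), so the final letter is not what conditions the rule; the number of vowels is.
"tarzubod" has 3 vowels. The stems with 3 vowels (ranokuv → ranokuvus, fevfitfan → fevfitfanus, katagoh → katagohus) add -us.
The other pattern: stems with 1 vowel add de- … -ar around the stem.
So tarzubod → tarzubodus.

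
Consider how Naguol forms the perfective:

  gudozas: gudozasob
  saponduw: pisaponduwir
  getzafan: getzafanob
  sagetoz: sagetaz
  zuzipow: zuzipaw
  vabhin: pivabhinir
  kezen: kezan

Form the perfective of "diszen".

getzafan and kezen both end in -n yet inflect differently (getzafanob, kezan), so the final letter is not what conditions the rule; the last vowel is.
"diszen" has last vowel 'e'. The one such stem in the data (kezen → kezan) changes the last vowel to 'a' (as do sagetoz, zuzipow), so the same rule applies.
The other patterns: stems whose last vowel is 'a' add -ob; stems whose last vowel is 'i' or 'u' add pi- … -ir around the stem.
So diszen → diszan.

diszan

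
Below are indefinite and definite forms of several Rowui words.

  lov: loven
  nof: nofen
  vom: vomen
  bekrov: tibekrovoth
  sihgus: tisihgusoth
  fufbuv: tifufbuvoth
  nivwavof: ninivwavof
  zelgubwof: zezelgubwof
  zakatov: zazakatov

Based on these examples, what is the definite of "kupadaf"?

kukupadaf

lov and bekrov both end in -v yet inflect differently (loven, tibekrovoth), so the final letter is not what conditions the rule; the number of vowels is.
"kupadaf" has 3 vowels. The stems with 3 vowels (nivwavof → ninivwavof, zelgubwof → zezelgubwof, zakatov → zazakatov) repeat the first consonant+vowel as a prefix.
So kupadaf → kukupadaf.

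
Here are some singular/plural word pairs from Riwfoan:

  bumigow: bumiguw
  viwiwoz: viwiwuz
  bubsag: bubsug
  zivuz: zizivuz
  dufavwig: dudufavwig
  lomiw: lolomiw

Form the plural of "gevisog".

viwiwoz and zivuz both end in -z yet inflect differently (viwiwuz, zizivuz), so the final letter is not what conditions the rule; the last vowel is.
"gevisog" has last vowel 'o'. The stems whose last vowel is 'o' (bumigow → bumiguw, viwiwoz → viwiwuz) change the last vowel to 'u'.
So gevisog → gevisug.

gevisug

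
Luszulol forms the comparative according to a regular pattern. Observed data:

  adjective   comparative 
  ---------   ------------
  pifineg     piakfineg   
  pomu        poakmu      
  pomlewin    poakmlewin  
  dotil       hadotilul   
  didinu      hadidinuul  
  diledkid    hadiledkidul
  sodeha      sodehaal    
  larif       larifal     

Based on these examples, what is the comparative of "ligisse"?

ligisseal

pomu and didinu both end in -u yet inflect differently (poakmu, hadidinuul), so the final letter is not what conditions the rule; the first letter is.
"ligisse" begins with l-. The one such stem in the data (larif → larifal) adds -al, so the same rule applies.
So ligisse → ligisseal.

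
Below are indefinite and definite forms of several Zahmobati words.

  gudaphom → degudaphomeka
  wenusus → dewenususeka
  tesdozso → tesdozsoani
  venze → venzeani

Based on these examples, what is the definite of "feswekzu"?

feswekzuani

gudaphom and tesdozso both have last vowel 'o' yet inflect differently (degudaphomeka, tesdozsoani), so the last vowel is not what conditions the rule; whether the stem ends in a vowel or a consonant is.
"feswekzu" ends in a vowel. The stems ending in a vowel (tesdozso → tesdozsoani, venze → venzeani) add -ani.
The other pattern: stems ending in a consonant add de- … -eka around the stem.
So feswekzu → feswekzuani.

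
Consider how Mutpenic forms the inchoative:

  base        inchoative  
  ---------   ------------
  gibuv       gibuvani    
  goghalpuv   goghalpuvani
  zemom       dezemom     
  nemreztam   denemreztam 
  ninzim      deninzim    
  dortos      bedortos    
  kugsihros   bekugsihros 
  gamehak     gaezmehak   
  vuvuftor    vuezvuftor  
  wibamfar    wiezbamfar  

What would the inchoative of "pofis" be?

zemom and dortos both have last vowel 'o' yet inflect differently (dezemom, bedortos), so the last vowel is not what conditions the rule; the final letter is.
"pofis" ends in -s. The stems ending in -s (dortos → bedortos, kugsihros → bekugsihros) add the prefix be-.
So pofis → bepofis.

bepofis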